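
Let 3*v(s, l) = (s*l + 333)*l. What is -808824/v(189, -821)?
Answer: -67402/3531121 ≈ -0.019088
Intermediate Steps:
v(s, l) = l*(333 + l*s)/3 (v(s, l) = ((s*l + 333)*l)/3 = ((l*s + 333)*l)/3 = ((333 + l*s)*l)/3 = (l*(333 + l*s))/3 = l*(333 + l*s)/3)
-808824/v(189, -821) = -808824*(-3/(821*(333 - 821*189))) = -808824*(-3/(821*(333 - 155169))) = -808824/((⅓)*(-821)*(-154836)) = -808824/42373452 = -808824*1/42373452 = -67402/3531121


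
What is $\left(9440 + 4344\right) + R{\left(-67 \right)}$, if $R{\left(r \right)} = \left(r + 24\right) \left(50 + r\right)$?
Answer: $14515$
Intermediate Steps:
$R{\left(r \right)} = \left(24 + r\right) \left(50 + r\right)$
$\left(9440 + 4344\right) + R{\left(-67 \right)} = \left(9440 + 4344\right) + \left(1200 + \left(-67\right)^{2} + 74 \left(-67\right)\right) = 13784 + \left(1200 + 4489 - 4958\right) = 13784 + 731 = 14515$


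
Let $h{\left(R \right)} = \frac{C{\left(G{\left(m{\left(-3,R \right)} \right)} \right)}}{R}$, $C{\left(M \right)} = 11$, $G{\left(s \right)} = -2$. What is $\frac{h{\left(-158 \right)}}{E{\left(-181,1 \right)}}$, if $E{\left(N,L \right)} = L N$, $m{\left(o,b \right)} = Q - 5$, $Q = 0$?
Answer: $\frac{11}{28598} \approx 0.00038464$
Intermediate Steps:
$m{\left(o,b \right)} = -5$ ($m{\left(o,b \right)} = 0 - 5 = -5$)
$h{\left(R \right)} = \frac{11}{R}$
$\frac{h{\left(-158 \right)}}{E{\left(-181,1 \right)}} = \frac{11 \frac{1}{-158}}{1 \left(-181\right)} = \frac{11 \left(- \frac{1}{158}\right)}{-181} = \left(- \frac{11}{158}\right) \left(- \frac{1}{181}\right) = \frac{11}{28598}$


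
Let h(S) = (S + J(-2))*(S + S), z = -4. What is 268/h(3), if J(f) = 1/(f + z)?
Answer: 268/17 ≈ 15.765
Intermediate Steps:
J(f) = 1/(-4 + f) (J(f) = 1/(f - 4) = 1/(-4 + f))
h(S) = 2*S*(-⅙ + S) (h(S) = (S + 1/(-4 - 2))*(S + S) = (S + 1/(-6))*(2*S) = (S - ⅙)*(2*S) = (-⅙ + S)*(2*S) = 2*S*(-⅙ + S))
268/h(3) = 268/(((⅓)*3*(-1 + 6*3))) = 268/(((⅓)*3*(-1 + 18))) = 268/(((⅓)*3*17)) = 268/17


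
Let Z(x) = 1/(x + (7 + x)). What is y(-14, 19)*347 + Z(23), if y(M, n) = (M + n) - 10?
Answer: -91954/53 ≈ -1735.0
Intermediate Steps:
Z(x) = 1/(7 + 2*x)
y(M, n) = -10 + M + n
y(-14, 19)*347 + Z(23) = (-10 - 14 + 19)*347 + 1/(7 + 2*23) = -5*347 + 1/(7 + 46) = -1735 + 1/53 = -91954/53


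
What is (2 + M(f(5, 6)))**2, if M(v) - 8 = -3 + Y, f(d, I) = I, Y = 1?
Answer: 64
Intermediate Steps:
M(v) = 6 (M(v) = 8 + (-3 + 1) = 8 - 2 = 6)
(2 + M(f(5, 6)))**2 = (2 + 6)**2 = 8**2 = 64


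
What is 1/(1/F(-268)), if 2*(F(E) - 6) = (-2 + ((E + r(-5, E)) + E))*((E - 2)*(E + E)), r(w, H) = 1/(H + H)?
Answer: -38929809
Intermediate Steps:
r(w, H) = 1/(2*H)
F(E) = 6 + E*(-2 + E)*(-2 + 1/(2*E) + 2*E) (F(E) = 6 + ((-2 + ((E + 1/(2*E)) + E))*((E - 2)*(E + E)))/2 = 6 + ((-2 + (1/(2*E) + 2*E))*((-2 + E)*(2*E)))/2 = 6 + ((-2 + 1/(2*E) + 2*E)*(2*E*(-2 + E)))/2 = 6 + (2*E*(-2 + E)*(-2 + 1/(2*E) + 2*E))/2 = 6 + E*(-2 + E)*(-2 + 1/(2*E) + 2*E))
1/(1/F(-268)) = 1/(1/(5 - 6*(-268)**2 + 2*(-268)**3 + (9/2)*(-268))) = 1/(1/(5 - 6*71824 + 2*(-19248832) - 1206)) = 1/(1/(5 - 430944 - 38497664 - 1206)) = 1/(1/(-38929809)) = 1/(-1/38929809) = -38929809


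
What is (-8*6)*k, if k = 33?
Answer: -1584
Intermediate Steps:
(-8*6)*k = -8*6*33 = -1*48*33 = -48*33 = -1584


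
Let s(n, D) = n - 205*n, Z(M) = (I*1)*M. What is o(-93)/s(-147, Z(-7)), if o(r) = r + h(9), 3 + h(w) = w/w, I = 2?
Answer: -95/29988 ≈ -0.0031679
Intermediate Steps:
h(w) = -2 (h(w) = -3 + w/w = -3 + 1 = -2)
Z(M) = 2*M (Z(M) = (2*1)*M = 2*M)
o(r) = -2 + r (o(r) = r - 2 = -2 + r)
s(n, D) = -204*n
o(-93)/s(-147, Z(-7)) = (-2 - 93)/((-204*(-147))) = -95/29988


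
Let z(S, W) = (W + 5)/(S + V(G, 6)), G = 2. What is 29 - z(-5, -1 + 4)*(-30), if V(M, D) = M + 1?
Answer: -91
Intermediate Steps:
V(M, D) = 1 + M
z(S, W) = (5 + W)/(3 + S) (z(S, W) = (W + 5)/(S + (1 + 2)) = (5 + W)/(S + 3) = (5 + W)/(3 + S))
29 - z(-5, -1 + 4)*(-30) = 29 - (5 + (-1 + 4))/(3 - 5)*(-30) = 29 - (5 + 3)/(-2)*(-30) = 29 - (-1)*8/2*(-30) = 29 - 1*(-4)*(-30) = 29 + 4*(-30) = 29 - 120 = -91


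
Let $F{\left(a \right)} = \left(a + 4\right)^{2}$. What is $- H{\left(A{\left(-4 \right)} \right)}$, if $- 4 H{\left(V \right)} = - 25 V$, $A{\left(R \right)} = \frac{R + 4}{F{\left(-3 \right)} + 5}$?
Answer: $0$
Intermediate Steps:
$F{\left(a \right)} = \left(4 + a\right)^{2}$
$A{\left(R \right)} = \frac{2}{3} + \frac{R}{6}$ ($A{\left(R \right)} = \frac{R + 4}{\left(4 - 3\right)^{2} + 5} = \frac{4 + R}{1^{2} + 5} = \frac{4 + R}{1 + 5} = \frac{4 + R}{6} = \left(4 + R\right) \frac{1}{6} = \frac{2}{3} + \frac{R}{6}$)
$H{\left(V \right)} = \frac{25 V}{4}$ ($H{\left(V \right)} = - \frac{\left(-25\right) V}{4} = \frac{25 V}{4}$)
$- H{\left(A{\left(-4 \right)} \right)} = - \frac{25 \left(\frac{2}{3} + \frac{1}{6} \left(-4\right)\right)}{4} = - \frac{25 \left(\frac{2}{3} - \frac{2}{3}\right)}{4} = - \frac{25 \cdot 0}{4} = \left(-1\right) 0 = 0$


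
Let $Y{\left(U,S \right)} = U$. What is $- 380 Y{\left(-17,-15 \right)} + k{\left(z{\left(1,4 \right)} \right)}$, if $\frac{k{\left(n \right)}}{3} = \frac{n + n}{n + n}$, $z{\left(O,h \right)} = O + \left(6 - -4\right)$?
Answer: $6463$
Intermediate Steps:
$z{\left(O,h \right)} = 10 + O$ ($z{\left(O,h \right)} = O + \left(6 + 4\right) = O + 10 = 10 + O$)
$k{\left(n \right)} = 3$ ($k{\left(n \right)} = 3 \frac{n + n}{n + n} = 3 \frac{2 n}{2 n} = 3 \cdot 2 n \frac{1}{2 n} = 3 \cdot 1 = 3$)
$- 380 Y{\left(-17,-15 \right)} + k{\left(z{\left(1,4 \right)} \right)} = \left(-380\right) \left(-17\right) + 3 = 6460 + 3 = 6463$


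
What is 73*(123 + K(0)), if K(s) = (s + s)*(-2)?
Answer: 8979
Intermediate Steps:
K(s) = -4*s (K(s) = (2*s)*(-2) = -4*s)
73*(123 + K(0)) = 73*(123 - 4*0) = 73*(123 + 0) = 73*123 = 8979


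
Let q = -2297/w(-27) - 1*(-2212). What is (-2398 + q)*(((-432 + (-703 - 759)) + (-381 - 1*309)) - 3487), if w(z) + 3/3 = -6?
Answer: -6040645/7 ≈ -8.6295e+5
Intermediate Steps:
w(z) = -7 (w(z) = -1 - 6 = -7)
q = 17781/7 (q = -2297/(-7) - 1*(-2212) = -2297*(-⅐) + 2212 = 2297/7 + 2212 = 17781/7 ≈ 2540.1)
(-2398 + q)*(((-432 + (-703 - 759)) + (-381 - 1*309)) - 3487) = (-2398 + 17781/7)*(((-432 + (-703 - 759)) + (-381 - 1*309)) - 3487) = 995*(((-432 - 1462) + (-381 - 309)) - 3487)/7 = 995*((-1894 - 690) - 3487)/7 = 995*(-2584 - 3487)/7 = (995/7)*(-6071) = -6040645/7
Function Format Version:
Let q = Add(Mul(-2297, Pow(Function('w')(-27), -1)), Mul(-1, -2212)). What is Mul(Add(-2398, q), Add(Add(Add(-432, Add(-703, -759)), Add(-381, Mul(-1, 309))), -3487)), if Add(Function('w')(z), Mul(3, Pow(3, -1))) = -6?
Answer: Rational(-6040645, 7) ≈ -8.6295e+5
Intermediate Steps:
Function('w')(z) = -7 (Function('w')(z) = Add(-1, -6) = -7)
q = Rational(17781, 7) (q = Add(Mul(-2297, Pow(-7, -1)), Mul(-1, -2212)) = Add(Mul(-2297, Rational(-1, 7)), 2212) = Add(Rational(2297, 7), 2212) = Rational(17781, 7) ≈ 2540.1)
Mul(Add(-2398, q), Add(Add(Add(-432, Add(-703, -759)), Add(-381, Mul(-1, 309))), -3487)) = Mul(Add(-2398, Rational(17781, 7)), Add(Add(Add(-432, Add(-703, -759)), Add(-381, Mul(-1, 309))), -3487)) = Mul(Rational(995, 7), Add(Add(Add(-432, -1462), Add(-381, -309)), -3487)) = Mul(Rational(995, 7), Add(Add(-1894, -690), -3487)) = Mul(Rational(995, 7), Add(-2584, -3487)) = Mul(Rational(995, 7), -6071) = Rational(-6040645, 7)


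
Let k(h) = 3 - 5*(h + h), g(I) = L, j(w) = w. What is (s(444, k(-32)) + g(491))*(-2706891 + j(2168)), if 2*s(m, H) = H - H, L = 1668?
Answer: -4511477964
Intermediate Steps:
g(I) = 1668
k(h) = 3 - 10*h
s(m, H) = 0 (s(m, H) = (H - H)/2 = (½)*0 = 0)
(s(444, k(-32)) + g(491))*(-2706891 + j(2168)) = (0 + 1668)*(-2706891 + 2168) = 1668*(-2704723) = -4511477964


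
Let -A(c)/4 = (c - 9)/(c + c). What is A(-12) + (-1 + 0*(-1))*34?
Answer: -75/2 ≈ -37.500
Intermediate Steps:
A(c) = -2*(-9 + c)/c (A(c) = -4*(c - 9)/(c + c) = -4*(-9 + c)/(2*c) = -4*(-9 + c)*1/(2*c) = -2*(-9 + c)/c)
A(-12) + (-1 + 0*(-1))*34 = (-2 + 18/(-12)) + (-1 + 0*(-1))*34 = (-2 + 18*(-1/12)) + (-1 + 0)*34 = (-2 - 3/2) - 1*34 = -7/2 - 34 = -75/2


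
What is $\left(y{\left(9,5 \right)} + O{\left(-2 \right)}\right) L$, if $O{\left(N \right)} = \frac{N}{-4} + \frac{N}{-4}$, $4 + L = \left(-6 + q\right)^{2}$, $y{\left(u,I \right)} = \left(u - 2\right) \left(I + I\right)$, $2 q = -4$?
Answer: $4260$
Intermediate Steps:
$q = -2$ ($q = \frac{1}{2} \left(-4\right) = -2$)
$y{\left(u,I \right)} = 2 I \left(-2 + u\right)$ ($y{\left(u,I \right)} = \left(-2 + u\right) 2 I = 2 I \left(-2 + u\right)$)
$L = 60$ ($L = -4 + \left(-6 - 2\right)^{2} = -4 + \left(-8\right)^{2} = -4 + 64 = 60$)
$O{\left(N \right)} = - \frac{N}{2}$ ($O{\left(N \right)} = N \left(- \frac{1}{4}\right) + N \left(- \frac{1}{4}\right) = - \frac{N}{4} - \frac{N}{4} = - \frac{N}{2}$)
$\left(y{\left(9,5 \right)} + O{\left(-2 \right)}\right) L = \left(2 \cdot 5 \left(-2 + 9\right) - -1\right) 60 = \left(2 \cdot 5 \cdot 7 + 1\right) 60 = \left(70 + 1\right) 60 = 71 \cdot 60 = 4260$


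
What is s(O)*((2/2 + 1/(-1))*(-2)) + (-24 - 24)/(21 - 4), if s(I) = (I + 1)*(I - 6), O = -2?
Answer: -48/17 ≈ -2.8235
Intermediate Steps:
s(I) = (1 + I)*(-6 + I)
s(O)*((2/2 + 1/(-1))*(-2)) + (-24 - 24)/(21 - 4) = (-6 + (-2)**2 - 5*(-2))*((2/2 + 1/(-1))*(-2)) + (-24 - 24)/(21 - 4) = (-6 + 4 + 10)*((2*(1/2) + 1*(-1))*(-2)) - 48/17 = 8*((1 - 1)*(-2)) - 48*1/17 = 8*(0*(-2)) - 48/17 = 8*0 - 48/17 = 0 - 48/17 = -48/17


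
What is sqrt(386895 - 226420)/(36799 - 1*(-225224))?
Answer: 35*sqrt(131)/262023 ≈ 0.0015288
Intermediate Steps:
sqrt(386895 - 226420)/(36799 - 1*(-225224)) = sqrt(160475)/(36799 + 225224) = (35*sqrt(131))/262023 = (35*sqrt(131))*(1/262023) = 35*sqrt(131)/262023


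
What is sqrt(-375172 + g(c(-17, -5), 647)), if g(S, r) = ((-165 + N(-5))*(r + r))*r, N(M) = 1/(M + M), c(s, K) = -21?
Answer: I*sqrt(3464996595)/5 ≈ 11773.0*I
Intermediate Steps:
N(M) = 1/(2*M)
g(S, r) = -1651*r**2/5 (g(S, r) = ((-165 + (1/2)/(-5))*(r + r))*r = ((-165 + (1/2)*(-1/5))*(2*r))*r = ((-165 - 1/10)*(2*r))*r = (-1651*r/5)*r = -1651*r**2/5)
sqrt(-375172 + g(c(-17, -5), 647)) = sqrt(-375172 - 1651/5*647**2) = sqrt(-375172 - 1651/5*418609) = sqrt(-375172 - 691123459/5) = sqrt(-692999319/5) = I*sqrt(3464996595)/5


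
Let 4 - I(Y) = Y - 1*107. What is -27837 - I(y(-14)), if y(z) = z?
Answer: -27962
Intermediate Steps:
I(Y) = 111 - Y (I(Y) = 4 - (Y - 1*107) = 4 - (Y - 107) = 4 - (-107 + Y) = 4 + (107 - Y) = 111 - Y)
-27837 - I(y(-14)) = -27837 - (111 - 1*(-14)) = -27837 - (111 + 14) = -27837 - 1*125 = -27837 - 125 = -27962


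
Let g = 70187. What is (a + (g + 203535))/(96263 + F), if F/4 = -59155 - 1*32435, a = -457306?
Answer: 183584/270097 ≈ 0.67970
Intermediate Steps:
F = -366360 (F = 4*(-59155 - 1*32435) = 4*(-59155 - 32435) = 4*(-91590) = -366360)
(a + (g + 203535))/(96263 + F) = (-457306 + (70187 + 203535))/(96263 - 366360) = (-457306 + 273722)/(-270097) = -183584*(-1/270097) = 183584/270097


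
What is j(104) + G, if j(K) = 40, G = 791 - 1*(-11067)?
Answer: 11898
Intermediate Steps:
G = 11858 (G = 791 + 11067 = 11858)
j(104) + G = 40 + 11858 = 11898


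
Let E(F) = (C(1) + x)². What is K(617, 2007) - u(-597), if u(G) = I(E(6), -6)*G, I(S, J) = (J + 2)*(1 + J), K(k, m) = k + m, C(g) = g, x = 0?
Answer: 14564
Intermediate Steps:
E(F) = 1 (E(F) = (1 + 0)² = 1² = 1)
I(S, J) = (1 + J)*(2 + J) (I(S, J) = (2 + J)*(1 + J) = (1 + J)*(2 + J))
u(G) = 20*G (u(G) = (2 + (-6)² + 3*(-6))*G = (2 + 36 - 18)*G = 20*G)
K(617, 2007) - u(-597) = (617 + 2007) - 20*(-597) = 2624 - 1*(-11940) = 2624 + 11940 = 14564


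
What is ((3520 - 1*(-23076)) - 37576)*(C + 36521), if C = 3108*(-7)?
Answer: -162119700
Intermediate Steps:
C = -21756
((3520 - 1*(-23076)) - 37576)*(C + 36521) = ((3520 - 1*(-23076)) - 37576)*(-21756 + 36521) = ((3520 + 23076) - 37576)*14765 = (26596 - 37576)*14765 = -10980*14765 = -162119700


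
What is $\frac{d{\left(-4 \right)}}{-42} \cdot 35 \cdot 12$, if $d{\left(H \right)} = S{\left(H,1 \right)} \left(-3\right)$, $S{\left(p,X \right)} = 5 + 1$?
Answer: $180$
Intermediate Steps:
$S{\left(p,X \right)} = 6$
$d{\left(H \right)} = -18$ ($d{\left(H \right)} = 6 \left(-3\right) = -18$)
$\frac{d{\left(-4 \right)}}{-42} \cdot 35 \cdot 12 = - \frac{18}{-42} \cdot 35 \cdot 12 = \left(-18\right) \left(- \frac{1}{42}\right) 35 \cdot 12 = \frac{3}{7} \cdot 35 \cdot 12 = 15 \cdot 12 = 180$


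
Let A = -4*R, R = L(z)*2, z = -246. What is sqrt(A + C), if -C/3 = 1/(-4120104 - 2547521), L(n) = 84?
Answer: 3*I*sqrt(132778906357765)/1333525 ≈ 25.923*I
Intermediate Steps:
R = 168 (R = 84*2 = 168)
A = -672 (A = -4*168 = -672)
C = 3/6667625 (C = -3/(-4120104 - 2547521) = -3/(-6667625) = -3*(-1/6667625) = 3/6667625 ≈ 4.4994e-7)
sqrt(A + C) = sqrt(-672 + 3/6667625) = sqrt(-4480643997/6667625) = 3*I*sqrt(132778906357765)/1333525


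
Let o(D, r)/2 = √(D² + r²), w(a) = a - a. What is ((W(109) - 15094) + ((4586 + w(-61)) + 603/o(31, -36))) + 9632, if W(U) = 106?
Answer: -770 + 603*√2257/4514 ≈ -763.65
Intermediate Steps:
w(a) = 0
o(D, r) = 2*√(D² + r²)
((W(109) - 15094) + ((4586 + w(-61)) + 603/o(31, -36))) + 9632 = ((106 - 15094) + ((4586 + 0) + 603/((2*√(31² + (-36)²))))) + 9632 = (-14988 + (4586 + 603/((2*√(961 + 1296))))) + 9632 = (-14988 + (4586 + 603/((2*√2257)))) + 9632 = (-14988 + (4586 + 603*(√2257/4514))) + 9632 = (-14988 + (4586 + 603*√2257/4514)) + 9632 = (-10402 + 603*√2257/4514) + 9632 = -770 + 603*√2257/4514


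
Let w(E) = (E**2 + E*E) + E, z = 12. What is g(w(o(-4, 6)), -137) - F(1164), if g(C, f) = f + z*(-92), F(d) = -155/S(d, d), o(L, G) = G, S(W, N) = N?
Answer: -1444369/1164 ≈ -1240.9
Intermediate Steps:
F(d) = -155/d
w(E) = E + 2*E**2 (w(E) = (E**2 + E**2) + E = 2*E**2 + E = E + 2*E**2)
g(C, f) = -1104 + f (g(C, f) = f + 12*(-92) = f - 1104 = -1104 + f)
g(w(o(-4, 6)), -137) - F(1164) = (-1104 - 137) - (-155)/1164 = -1241 - (-155)/1164 = -1241 - 1*(-155/1164) = -1241 + 155/1164 = -1444369/1164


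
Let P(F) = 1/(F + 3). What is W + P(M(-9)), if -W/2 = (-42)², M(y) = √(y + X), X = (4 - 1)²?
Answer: -10583/3 ≈ -3527.7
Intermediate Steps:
X = 9 (X = 3² = 9)
M(y) = √(9 + y) (M(y) = √(y + 9) = √(9 + y))
W = -3528 (W = -2*(-42)² = -2*1764 = -3528)
P(F) = 1/(3 + F)
W + P(M(-9)) = -3528 + 1/(3 + √(9 - 9)) = -3528 + 1/(3 + √0) = -3528 + 1/(3 + 0) = -3528 + 1/3 = -3528 + ⅓ = -10583/3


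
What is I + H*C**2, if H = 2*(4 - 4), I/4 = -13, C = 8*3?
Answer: -52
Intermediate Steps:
C = 24
I = -52 (I = 4*(-13) = -52)
H = 0 (H = 2*0 = 0)
I + H*C**2 = -52 + 0*24**2 = -52 + 0*576 = -52 + 0 = -52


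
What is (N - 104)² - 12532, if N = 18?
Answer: -5136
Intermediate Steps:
(N - 104)² - 12532 = (18 - 104)² - 12532 = (-86)² - 12532 = 7396 - 12532 = -5136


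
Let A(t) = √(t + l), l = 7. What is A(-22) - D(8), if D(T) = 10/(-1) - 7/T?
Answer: 87/8 + I*√15 ≈ 10.875 + 3.873*I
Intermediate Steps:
A(t) = √(7 + t) (A(t) = √(t + 7) = √(7 + t))
D(T) = -10 - 7/T (D(T) = 10*(-1) - 7/T = -10 - 7/T)
A(-22) - D(8) = √(7 - 22) - (-10 - 7/8) = √(-15) - (-10 - 7*⅛) = I*√15 - (-10 - 7/8) = I*√15 - 1*(-87/8) = I*√15 + 87/8 = 87/8 + I*√15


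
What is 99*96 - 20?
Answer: 9484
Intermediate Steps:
99*96 - 20 = 9504 - 20 = 9484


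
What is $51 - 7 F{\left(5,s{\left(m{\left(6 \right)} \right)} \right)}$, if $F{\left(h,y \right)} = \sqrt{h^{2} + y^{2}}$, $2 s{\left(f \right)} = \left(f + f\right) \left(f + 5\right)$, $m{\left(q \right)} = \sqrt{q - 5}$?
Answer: $51 - 7 \sqrt{61} \approx -3.6717$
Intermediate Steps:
$m{\left(q \right)} = \sqrt{-5 + q}$
$s{\left(f \right)} = f \left(5 + f\right)$ ($s{\left(f \right)} = \frac{\left(f + f\right) \left(f + 5\right)}{2} = \frac{2 f \left(5 + f\right)}{2} = f \left(5 + f\right)$)
$51 - 7 F{\left(5,s{\left(m{\left(6 \right)} \right)} \right)} = 51 - 7 \sqrt{5^{2} + \left(\sqrt{-5 + 6} \left(5 + \sqrt{-5 + 6}\right)\right)^{2}} = 51 - 7 \sqrt{25 + \left(\sqrt{1} \left(5 + \sqrt{1}\right)\right)^{2}} = 51 - 7 \sqrt{25 + \left(1 \left(5 + 1\right)\right)^{2}} = 51 - 7 \sqrt{25 + \left(1 \cdot 6\right)^{2}} = 51 - 7 \sqrt{25 + 6^{2}} = 51 - 7 \sqrt{25 + 36} = 51 - 7 \sqrt{61}$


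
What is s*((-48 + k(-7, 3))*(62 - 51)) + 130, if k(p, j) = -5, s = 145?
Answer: -84405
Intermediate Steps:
s*((-48 + k(-7, 3))*(62 - 51)) + 130 = 145*((-48 - 5)*(62 - 51)) + 130 = 145*(-53*11) + 130 = 145*(-583) + 130 = -84535 + 130 = -84405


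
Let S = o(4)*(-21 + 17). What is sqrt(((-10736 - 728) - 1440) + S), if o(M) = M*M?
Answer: 2*I*sqrt(3242) ≈ 113.88*I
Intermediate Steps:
o(M) = M**2
S = -64 (S = 4**2*(-21 + 17) = 16*(-4) = -64)
sqrt(((-10736 - 728) - 1440) + S) = sqrt(((-10736 - 728) - 1440) - 64) = sqrt((-11464 - 1440) - 64) = sqrt(-12904 - 64) = sqrt(-12968) = 2*I*sqrt(3242)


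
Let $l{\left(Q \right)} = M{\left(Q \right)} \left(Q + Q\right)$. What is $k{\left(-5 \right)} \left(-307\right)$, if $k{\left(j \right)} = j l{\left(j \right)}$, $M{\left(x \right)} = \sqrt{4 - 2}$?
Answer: $- 15350 \sqrt{2} \approx -21708.0$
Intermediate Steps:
$M{\left(x \right)} = \sqrt{2}$
$l{\left(Q \right)} = 2 Q \sqrt{2}$ ($l{\left(Q \right)} = \sqrt{2} \left(Q + Q\right) = \sqrt{2} \cdot 2 Q = 2 Q \sqrt{2}$)
$k{\left(j \right)} = 2 \sqrt{2} j^{2}$ ($k{\left(j \right)} = j 2 j \sqrt{2} = 2 \sqrt{2} j^{2}$)
$k{\left(-5 \right)} \left(-307\right) = 2 \sqrt{2} \left(-5\right)^{2} \left(-307\right) = 2 \sqrt{2} \cdot 25 \left(-307\right) = 50 \sqrt{2} \left(-307\right) = - 15350 \sqrt{2}$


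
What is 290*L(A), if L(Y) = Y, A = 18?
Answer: 5220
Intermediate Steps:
290*L(A) = 290*18 = 5220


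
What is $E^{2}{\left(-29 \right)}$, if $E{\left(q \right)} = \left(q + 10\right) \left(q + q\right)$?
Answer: $1214404$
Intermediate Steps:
$E{\left(q \right)} = 2 q \left(10 + q\right)$ ($E{\left(q \right)} = \left(10 + q\right) 2 q = 2 q \left(10 + q\right)$)
$E^{2}{\left(-29 \right)} = \left(2 \left(-29\right) \left(10 - 29\right)\right)^{2} = \left(2 \left(-29\right) \left(-19\right)\right)^{2} = 1102^{2} = 1214404$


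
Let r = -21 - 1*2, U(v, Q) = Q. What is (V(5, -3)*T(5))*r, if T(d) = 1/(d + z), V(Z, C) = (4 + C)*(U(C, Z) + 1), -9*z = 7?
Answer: -621/19 ≈ -32.684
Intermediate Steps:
z = -7/9 (z = -1/9*7 = -7/9 ≈ -0.77778)
V(Z, C) = (1 + Z)*(4 + C) (V(Z, C) = (4 + C)*(Z + 1) = (4 + C)*(1 + Z) = (1 + Z)*(4 + C))
r = -23 (r = -21 - 2 = -23)
T(d) = 1/(-7/9 + d) (T(d) = 1/(d - 7/9) = 1/(-7/9 + d))
(V(5, -3)*T(5))*r = ((4 - 3 + 4*5 - 3*5)*(9/(-7 + 9*5)))*(-23) = ((4 - 3 + 20 - 15)*(9/(-7 + 45)))*(-23) = (6*(9/38))*(-23) = (27/19)*(-23) = -621/19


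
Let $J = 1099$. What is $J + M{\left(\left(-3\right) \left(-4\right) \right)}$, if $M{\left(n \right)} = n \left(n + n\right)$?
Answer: $1387$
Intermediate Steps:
$M{\left(n \right)} = 2 n^{2}$ ($M{\left(n \right)} = n 2 n = 2 n^{2}$)
$J + M{\left(\left(-3\right) \left(-4\right) \right)} = 1099 + 2 \left(\left(-3\right) \left(-4\right)\right)^{2} = 1099 + 2 \cdot 12^{2} = 1099 + 2 \cdot 144 = 1099 + 288 = 1387$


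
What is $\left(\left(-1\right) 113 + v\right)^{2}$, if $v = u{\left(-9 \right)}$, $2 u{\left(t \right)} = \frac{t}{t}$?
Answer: $\frac{50625}{4} \approx 12656.0$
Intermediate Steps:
$u{\left(t \right)} = \frac{1}{2}$ ($u{\left(t \right)} = \frac{t \frac{1}{t}}{2} = \frac{1}{2} \cdot 1 = \frac{1}{2}$)
$v = \frac{1}{2} \approx 0.5$
$\left(\left(-1\right) 113 + v\right)^{2} = \left(\left(-1\right) 113 + \frac{1}{2}\right)^{2} = \left(-113 + \frac{1}{2}\right)^{2} = \left(- \frac{225}{2}\right)^{2} = \frac{50625}{4}$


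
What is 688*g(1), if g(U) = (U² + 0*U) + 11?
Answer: 8256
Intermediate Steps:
g(U) = 11 + U² (g(U) = (U² + 0) + 11 = U² + 11 = 11 + U²)
688*g(1) = 688*(11 + 1²) = 688*(11 + 1) = 688*12 = 8256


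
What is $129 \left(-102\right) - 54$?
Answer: $-13212$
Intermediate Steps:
$129 \left(-102\right) - 54 = -13158 - 54 = -13212$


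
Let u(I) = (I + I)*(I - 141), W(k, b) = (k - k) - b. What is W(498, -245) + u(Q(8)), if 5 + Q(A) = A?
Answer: -583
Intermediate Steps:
W(k, b) = -b (W(k, b) = 0 - b = -b)
Q(A) = -5 + A
u(I) = 2*I*(-141 + I) (u(I) = (2*I)*(-141 + I) = 2*I*(-141 + I))
W(498, -245) + u(Q(8)) = -1*(-245) + 2*(-5 + 8)*(-141 + (-5 + 8)) = 245 + 2*3*(-141 + 3) = 245 + 2*3*(-138) = 245 - 828 = -583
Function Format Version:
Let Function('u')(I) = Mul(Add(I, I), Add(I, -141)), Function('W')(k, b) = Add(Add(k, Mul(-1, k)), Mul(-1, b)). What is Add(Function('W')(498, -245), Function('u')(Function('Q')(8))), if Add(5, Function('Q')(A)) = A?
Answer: -583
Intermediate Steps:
Function('W')(k, b) = Mul(-1, b) (Function('W')(k, b) = Add(0, Mul(-1, b)) = Mul(-1, b))
Function('Q')(A) = Add(-5, A)
Function('u')(I) = Mul(2, I, Add(-141, I)) (Function('u')(I) = Mul(Mul(2, I), Add(-141, I)) = Mul(2, I, Add(-141, I)))
Add(Function('W')(498, -245), Function('u')(Function('Q')(8))) = Add(Mul(-1, -245), Mul(2, Add(-5, 8), Add(-141, Add(-5, 8)))) = Add(245, Mul(2, 3, Add(-141, 3))) = Add(245, Mul(2, 3, -138)) = Add(245, -828) = -583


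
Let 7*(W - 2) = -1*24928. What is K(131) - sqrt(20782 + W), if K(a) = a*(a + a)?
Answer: 34322 - 4*sqrt(52745)/7 ≈ 34191.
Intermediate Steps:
K(a) = 2*a**2 (K(a) = a*(2*a) = 2*a**2)
W = -24914/7 (W = 2 + (-1*24928)/7 = 2 + (1/7)*(-24928) = 2 - 24928/7 = -24914/7 ≈ -3559.1)
K(131) - sqrt(20782 + W) = 2*131**2 - sqrt(20782 - 24914/7) = 2*17161 - sqrt(120560/7) = 34322 - 4*sqrt(52745)/7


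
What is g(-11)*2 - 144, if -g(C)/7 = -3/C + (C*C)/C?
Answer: 68/11 ≈ 6.1818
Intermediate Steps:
g(C) = -7*C + 21/C (g(C) = -7*(-3/C + (C*C)/C) = -7*(-3/C + C²/C) = -7*(-3/C + C) = -7*(C - 3/C) = -7*C + 21/C)
g(-11)*2 - 144 = (-7*(-11) + 21/(-11))*2 - 144 = (77 + 21*(-1/11))*2 - 144 = (77 - 21/11)*2 - 144 = (826/11)*2 - 144 = 1652/11 - 144 = 68/11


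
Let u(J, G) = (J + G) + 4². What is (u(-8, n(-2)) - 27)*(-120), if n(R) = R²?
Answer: 1800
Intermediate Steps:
u(J, G) = 16 + G + J (u(J, G) = (G + J) + 16 = 16 + G + J)
(u(-8, n(-2)) - 27)*(-120) = ((16 + (-2)² - 8) - 27)*(-120) = ((16 + 4 - 8) - 27)*(-120) = (12 - 27)*(-120) = -15*(-120) = 1800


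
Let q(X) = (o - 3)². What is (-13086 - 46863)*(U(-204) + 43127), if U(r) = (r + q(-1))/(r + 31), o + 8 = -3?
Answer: -447278230071/173 ≈ -2.5854e+9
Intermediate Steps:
o = -11 (o = -8 - 3 = -11)
q(X) = 196 (q(X) = (-11 - 3)² = (-14)² = 196)
U(r) = (196 + r)/(31 + r) (U(r) = (r + 196)/(r + 31) = (196 + r)/(31 + r))
(-13086 - 46863)*(U(-204) + 43127) = (-13086 - 46863)*((196 - 204)/(31 - 204) + 43127) = -59949*(-8/(-173) + 43127) = -59949*(-1/173*(-8) + 43127) = -59949*(8/173 + 43127) = -59949*7460979/173 = -447278230071/173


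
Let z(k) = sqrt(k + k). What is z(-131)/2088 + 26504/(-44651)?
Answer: -26504/44651 + I*sqrt(262)/2088 ≈ -0.59358 + 0.0077521*I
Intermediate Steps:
z(k) = sqrt(2)*sqrt(k) (z(k) = sqrt(2*k) = sqrt(2)*sqrt(k))
z(-131)/2088 + 26504/(-44651) = (sqrt(2)*sqrt(-131))/2088 + 26504/(-44651) = (sqrt(2)*(I*sqrt(131)))*(1/2088) + 26504*(-1/44651) = (I*sqrt(262))*(1/2088) - 26504/44651 = I*sqrt(262)/2088 - 26504/44651 = -26504/44651 + I*sqrt(262)/2088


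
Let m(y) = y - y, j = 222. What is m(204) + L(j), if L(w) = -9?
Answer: -9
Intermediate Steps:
m(y) = 0
m(204) + L(j) = 0 - 9 = -9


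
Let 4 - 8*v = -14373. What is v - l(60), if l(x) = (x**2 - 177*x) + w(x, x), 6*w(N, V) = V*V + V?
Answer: 65657/8 ≈ 8207.1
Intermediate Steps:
v = 14377/8 (v = 1/2 - 1/8*(-14373) = 1/2 + 14373/8 = 14377/8 ≈ 1797.1)
w(N, V) = V/6 + V**2/6 (w(N, V) = (V*V + V)/6 = (V**2 + V)/6 = (V + V**2)/6 = V/6 + V**2/6)
l(x) = x**2 - 177*x + x*(1 + x)/6 (l(x) = (x**2 - 177*x) + x*(1 + x)/6 = x**2 - 177*x + x*(1 + x)/6)
v - l(60) = 14377/8 - 60*(-1061 + 7*60)/6 = 14377/8 - 60*(-1061 + 420)/6 = 14377/8 - 60*(-641)/6 = 14377/8 - 1*(-6410) = 14377/8 + 6410 = 65657/8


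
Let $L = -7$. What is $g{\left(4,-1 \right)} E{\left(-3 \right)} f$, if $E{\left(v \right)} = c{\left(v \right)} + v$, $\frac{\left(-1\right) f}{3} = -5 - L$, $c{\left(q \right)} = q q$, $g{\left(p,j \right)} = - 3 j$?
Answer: $-108$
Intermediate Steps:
$c{\left(q \right)} = q^{2}$
$f = -6$ ($f = - 3 \left(-5 - -7\right) = - 3 \left(-5 + 7\right) = \left(-3\right) 2 = -6$)
$E{\left(v \right)} = v + v^{2}$ ($E{\left(v \right)} = v^{2} + v = v + v^{2}$)
$g{\left(4,-1 \right)} E{\left(-3 \right)} f = \left(-3\right) \left(-1\right) \left(- 3 \left(1 - 3\right)\right) \left(-6\right) = 3 \left(\left(-3\right) \left(-2\right)\right) \left(-6\right) = 3 \cdot 6 \left(-6\right) = 18 \left(-6\right) = -108$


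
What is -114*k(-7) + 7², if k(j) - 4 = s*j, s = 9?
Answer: 6775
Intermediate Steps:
k(j) = 4 + 9*j
-114*k(-7) + 7² = -114*(4 + 9*(-7)) + 7² = -114*(4 - 63) + 49 = -114*(-59) + 49 = 6726 + 49 = 6775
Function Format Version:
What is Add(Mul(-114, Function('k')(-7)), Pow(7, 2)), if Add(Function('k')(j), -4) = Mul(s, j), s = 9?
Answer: 6775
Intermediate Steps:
Function('k')(j) = Add(4, Mul(9, j))
Add(Mul(-114, Function('k')(-7)), Pow(7, 2)) = Add(Mul(-114, Add(4, Mul(9, -7))), Pow(7, 2)) = Add(Mul(-114, Add(4, -63)), 49) = Add(Mul(-114, -59), 49) = Add(6726, 49) = 6775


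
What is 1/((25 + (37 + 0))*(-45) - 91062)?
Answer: -1/93852 ≈ -1.0655e-5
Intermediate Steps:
1/((25 + (37 + 0))*(-45) - 91062) = 1/((25 + 37)*(-45) - 91062) = 1/(62*(-45) - 91062) = 1/(-2790 - 91062) = 1/(-93852) = -1/93852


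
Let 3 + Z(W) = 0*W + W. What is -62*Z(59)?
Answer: -3472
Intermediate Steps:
Z(W) = -3 + W (Z(W) = -3 + (0*W + W) = -3 + (0 + W) = -3 + W)
-62*Z(59) = -62*(-3 + 59) = -62*56 = -3472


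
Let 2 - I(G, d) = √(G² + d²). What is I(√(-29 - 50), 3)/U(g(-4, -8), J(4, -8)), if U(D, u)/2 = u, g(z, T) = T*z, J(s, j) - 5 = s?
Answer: ⅑ - I*√70/18 ≈ 0.11111 - 0.46481*I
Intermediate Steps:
J(s, j) = 5 + s
U(D, u) = 2*u
I(G, d) = 2 - √(G² + d²)
I(√(-29 - 50), 3)/U(g(-4, -8), J(4, -8)) = (2 - √((√(-29 - 50))² + 3²))/((2*(5 + 4))) = (2 - √((√(-79))² + 9))/((2*9)) = (2 - √((I*√79)² + 9))/18 = (2 - √(-79 + 9))*(1/18) = (2 - √(-70))*(1/18) = (2 - I*√70)*(1/18) = ⅑ - I*√70/18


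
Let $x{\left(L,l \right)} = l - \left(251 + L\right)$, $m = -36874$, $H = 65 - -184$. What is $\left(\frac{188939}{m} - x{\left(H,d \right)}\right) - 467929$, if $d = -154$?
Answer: $- \frac{17230487289}{36874} \approx -4.6728 \cdot 10^{5}$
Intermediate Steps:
$H = 249$ ($H = 65 + 184 = 249$)
$x{\left(L,l \right)} = -251 + l - L$
$\left(\frac{188939}{m} - x{\left(H,d \right)}\right) - 467929 = \left(\frac{188939}{-36874} - \left(-251 - 154 - 249\right)\right) - 467929 = \left(188939 \left(- \frac{1}{36874}\right) - \left(-251 - 154 - 249\right)\right) - 467929 = \left(- \frac{188939}{36874} - -654\right) - 467929 = \left(- \frac{188939}{36874} + 654\right) - 467929 = \frac{23926657}{36874} - 467929 = - \frac{17230487289}{36874}$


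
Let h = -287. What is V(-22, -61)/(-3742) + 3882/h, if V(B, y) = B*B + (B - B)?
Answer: -7332676/536977 ≈ -13.655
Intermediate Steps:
V(B, y) = B² (V(B, y) = B² + 0 = B²)
V(-22, -61)/(-3742) + 3882/h = (-22)²/(-3742) + 3882/(-287) = 484*(-1/3742) + 3882*(-1/287) = -242/1871 - 3882/287 = -7332676/536977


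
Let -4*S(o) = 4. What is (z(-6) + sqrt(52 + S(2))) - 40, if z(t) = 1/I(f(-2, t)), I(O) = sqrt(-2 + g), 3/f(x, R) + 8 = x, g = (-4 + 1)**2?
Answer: -40 + sqrt(51) + sqrt(7)/7 ≈ -32.481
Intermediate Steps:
S(o) = -1 (S(o) = -1/4*4 = -1)
g = 9 (g = (-3)**2 = 9)
f(x, R) = 3/(-8 + x)
I(O) = sqrt(7) (I(O) = sqrt(-2 + 9) = sqrt(7))
z(t) = sqrt(7)/7 (z(t) = 1/(sqrt(7)) = sqrt(7)/7)
(z(-6) + sqrt(52 + S(2))) - 40 = (sqrt(7)/7 + sqrt(52 - 1)) - 40 = (sqrt(7)/7 + sqrt(51)) - 40 = (sqrt(51) + sqrt(7)/7) - 40 = -40 + sqrt(51) + sqrt(7)/7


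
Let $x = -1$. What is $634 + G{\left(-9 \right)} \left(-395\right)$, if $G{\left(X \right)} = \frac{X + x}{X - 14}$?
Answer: $\frac{10632}{23} \approx 462.26$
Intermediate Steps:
$G{\left(X \right)} = \frac{-1 + X}{-14 + X}$ ($G{\left(X \right)} = \frac{X - 1}{X - 14} = \frac{-1 + X}{-14 + X}$)
$634 + G{\left(-9 \right)} \left(-395\right) = 634 + \frac{-1 - 9}{-14 - 9} \left(-395\right) = 634 + \frac{1}{-23} \left(-10\right) \left(-395\right) = 634 + \left(- \frac{1}{23}\right) \left(-10\right) \left(-395\right) = 634 + \frac{10}{23} \left(-395\right) = 634 - \frac{3950}{23} = \frac{10632}{23}$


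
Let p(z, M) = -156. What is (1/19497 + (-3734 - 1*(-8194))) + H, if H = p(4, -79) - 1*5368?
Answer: -20744807/19497 ≈ -1064.0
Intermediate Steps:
H = -5524 (H = -156 - 1*5368 = -156 - 5368 = -5524)
(1/19497 + (-3734 - 1*(-8194))) + H = (1/19497 + (-3734 - 1*(-8194))) - 5524 = (1/19497 + (-3734 + 8194)) - 5524 = (1/19497 + 4460) - 5524 = 86956621/19497 - 5524 = -20744807/19497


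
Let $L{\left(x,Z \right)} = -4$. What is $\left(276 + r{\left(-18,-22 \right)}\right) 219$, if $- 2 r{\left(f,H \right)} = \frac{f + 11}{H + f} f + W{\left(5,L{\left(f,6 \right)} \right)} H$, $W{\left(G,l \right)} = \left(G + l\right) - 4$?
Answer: $\frac{2142477}{40} \approx 53562.0$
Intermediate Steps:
$W{\left(G,l \right)} = -4 + G + l$
$r{\left(f,H \right)} = \frac{3 H}{2} - \frac{f \left(11 + f\right)}{2 \left(H + f\right)}$ ($r{\left(f,H \right)} = - \frac{\frac{f + 11}{H + f} f + \left(-4 + 5 - 4\right) H}{2} = - \frac{\frac{11 + f}{H + f} f - 3 H}{2} = - \frac{\frac{f \left(11 + f\right)}{H + f} - 3 H}{2} = - \frac{- 3 H + \frac{f \left(11 + f\right)}{H + f}}{2} = \frac{3 H}{2} - \frac{f \left(11 + f\right)}{2 \left(H + f\right)}$)
$\left(276 + r{\left(-18,-22 \right)}\right) 219 = \left(276 + \frac{- \left(-18\right)^{2} - -198 + 3 \left(-22\right)^{2} + 3 \left(-22\right) \left(-18\right)}{2 \left(-22 - 18\right)}\right) 219 = \left(276 + \frac{\left(-1\right) 324 + 198 + 3 \cdot 484 + 1188}{2 \left(-40\right)}\right) 219 = \left(276 + \frac{1}{2} \left(- \frac{1}{40}\right) \left(-324 + 198 + 1452 + 1188\right)\right) 219 = \left(276 + \frac{1}{2} \left(- \frac{1}{40}\right) 2514\right) 219 = \left(276 - \frac{1257}{40}\right) 219 = \frac{9783}{40} \cdot 219 = \frac{2142477}{40}$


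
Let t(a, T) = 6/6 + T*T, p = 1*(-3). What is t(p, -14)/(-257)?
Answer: -197/257 ≈ -0.76654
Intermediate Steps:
p = -3
t(a, T) = 1 + T² (t(a, T) = 6*(⅙) + T² = 1 + T²)
t(p, -14)/(-257) = (1 + (-14)²)/(-257) = (1 + 196)*(-1/257) = 197*(-1/257) = -197/257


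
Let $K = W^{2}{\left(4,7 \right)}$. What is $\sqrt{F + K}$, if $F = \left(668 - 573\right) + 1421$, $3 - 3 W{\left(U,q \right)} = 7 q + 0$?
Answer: $\frac{4 \sqrt{985}}{3} \approx 41.846$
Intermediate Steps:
$W{\left(U,q \right)} = 1 - \frac{7 q}{3}$ ($W{\left(U,q \right)} = 1 - \frac{7 q + 0}{3} = 1 - \frac{7 q}{3}$)
$F = 1516$ ($F = 95 + 1421 = 1516$)
$K = \frac{2116}{9}$ ($K = \left(1 - \frac{49}{3}\right)^{2} = \left(- \frac{46}{3}\right)^{2} = \frac{2116}{9} \approx 235.11$)
$\sqrt{F + K} = \sqrt{1516 + \frac{2116}{9}} = \sqrt{\frac{15760}{9}} = \frac{4 \sqrt{985}}{3}$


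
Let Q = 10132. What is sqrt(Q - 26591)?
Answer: I*sqrt(16459) ≈ 128.29*I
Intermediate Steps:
sqrt(Q - 26591) = sqrt(10132 - 26591) = sqrt(-16459) = I*sqrt(16459)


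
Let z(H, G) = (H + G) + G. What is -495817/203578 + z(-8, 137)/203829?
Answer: -101007731545/41495100162 ≈ -2.4342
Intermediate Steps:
z(H, G) = H + 2*G (z(H, G) = (G + H) + G = H + 2*G)
-495817/203578 + z(-8, 137)/203829 = -495817/203578 + (-8 + 2*137)/203829 = -495817*1/203578 + (-8 + 274)*(1/203829) = -495817/203578 + 266*(1/203829) = -495817/203578 + 266/203829 = -101007731545/41495100162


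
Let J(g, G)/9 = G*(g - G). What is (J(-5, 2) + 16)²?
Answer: 12100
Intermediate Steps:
J(g, G) = 9*G*(g - G) (J(g, G) = 9*(G*(g - G)) = 9*G*(g - G))
(J(-5, 2) + 16)² = (9*2*(-5 - 1*2) + 16)² = (9*2*(-5 - 2) + 16)² = (9*2*(-7) + 16)² = (-126 + 16)² = (-110)² = 12100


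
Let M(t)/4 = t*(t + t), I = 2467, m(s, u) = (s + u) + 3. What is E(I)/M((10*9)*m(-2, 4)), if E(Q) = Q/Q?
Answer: 1/1620000 ≈ 6.1728e-7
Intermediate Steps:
m(s, u) = 3 + s + u
M(t) = 8*t² (M(t) = 4*(t*(t + t)) = 4*(t*(2*t)) = 4*(2*t²) = 8*t²)
E(Q) = 1
E(I)/M((10*9)*m(-2, 4)) = 1/(8*((10*9)*(3 - 2 + 4))²) = 1/(8*(90*5)²) = 1/(8*450²) = 1/(8*202500) = 1/1620000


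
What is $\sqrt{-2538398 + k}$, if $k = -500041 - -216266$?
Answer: $i \sqrt{2822173} \approx 1679.9 i$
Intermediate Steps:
$k = -283775$ ($k = -500041 + 216266 = -283775$)
$\sqrt{-2538398 + k} = \sqrt{-2538398 - 283775} = \sqrt{-2822173} = i \sqrt{2822173}$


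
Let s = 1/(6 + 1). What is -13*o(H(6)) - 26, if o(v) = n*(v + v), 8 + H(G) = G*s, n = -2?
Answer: -2782/7 ≈ -397.43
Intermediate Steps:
s = ⅐ (s = 1/7 = ⅐ ≈ 0.14286)
H(G) = -8 + G/7 (H(G) = -8 + G*(⅐) = -8 + G/7)
o(v) = -4*v (o(v) = -2*(v + v) = -4*v)
-13*o(H(6)) - 26 = -(-52)*(-8 + (⅐)*6) - 26 = -(-52)*(-8 + 6/7) - 26 = -(-52)*(-50)/7 - 26 = -13*200/7 - 26 = -2600/7 - 26 = -2782/7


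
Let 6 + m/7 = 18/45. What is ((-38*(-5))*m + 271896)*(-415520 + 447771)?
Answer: 8528712448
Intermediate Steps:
m = -196/5 (m = -42 + 7*(18/45) = -42 + 7*(18*(1/45)) = -42 + 7*(⅖) = -42 + 14/5 = -196/5 ≈ -39.200)
((-38*(-5))*m + 271896)*(-415520 + 447771) = (-38*(-5)*(-196/5) + 271896)*(-415520 + 447771) = (190*(-196/5) + 271896)*32251 = (-7448 + 271896)*32251 = 264448*32251 = 8528712448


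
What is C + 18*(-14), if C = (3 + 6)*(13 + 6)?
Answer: -81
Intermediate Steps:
C = 171 (C = 9*19 = 171)
C + 18*(-14) = 171 + 18*(-14) = 171 - 252 = -81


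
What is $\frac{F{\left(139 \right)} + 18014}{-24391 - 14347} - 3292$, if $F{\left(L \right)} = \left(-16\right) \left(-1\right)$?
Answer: $- \frac{63771763}{19369} \approx -3292.5$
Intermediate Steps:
$F{\left(L \right)} = 16$
$\frac{F{\left(139 \right)} + 18014}{-24391 - 14347} - 3292 = \frac{16 + 18014}{-24391 - 14347} - 3292 = \frac{18030}{-38738} - 3292 = 18030 \left(- \frac{1}{38738}\right) - 3292 = - \frac{9015}{19369} - 3292 = - \frac{63771763}{19369}$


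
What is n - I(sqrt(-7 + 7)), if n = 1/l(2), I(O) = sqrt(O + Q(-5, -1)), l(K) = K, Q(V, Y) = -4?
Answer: 1/2 - 2*I ≈ 0.5 - 2.0*I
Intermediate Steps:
I(O) = sqrt(-4 + O) (I(O) = sqrt(O - 4) = sqrt(-4 + O))
n = 1/2 ≈ 0.50000
n - I(sqrt(-7 + 7)) = 1/2 - sqrt(-4 + sqrt(-7 + 7)) = 1/2 - sqrt(-4 + sqrt(0)) = 1/2 - sqrt(-4 + 0) = 1/2 - sqrt(-4) = 1/2 - 2*I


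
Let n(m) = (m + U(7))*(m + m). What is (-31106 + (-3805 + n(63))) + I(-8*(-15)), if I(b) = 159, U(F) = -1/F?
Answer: -26832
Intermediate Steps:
n(m) = 2*m*(-1/7 + m) (n(m) = (m - 1/7)*(m + m) = (m - 1*1/7)*(2*m) = (m - 1/7)*(2*m) = (-1/7 + m)*(2*m) = 2*m*(-1/7 + m))
(-31106 + (-3805 + n(63))) + I(-8*(-15)) = (-31106 + (-3805 + (2/7)*63*(-1 + 7*63))) + 159 = (-31106 + (-3805 + (2/7)*63*(-1 + 441))) + 159 = (-31106 + (-3805 + (2/7)*63*440)) + 159 = (-31106 + (-3805 + 7920)) + 159 = (-31106 + 4115) + 159 = -26991 + 159 = -26832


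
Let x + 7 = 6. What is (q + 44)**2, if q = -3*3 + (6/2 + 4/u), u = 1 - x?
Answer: 1600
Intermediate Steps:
x = -1 (x = -7 + 6 = -1)
u = 2 (u = 1 - 1*(-1) = 1 + 1 = 2)
q = -4 (q = -3*3 + (6/2 + 4/2) = -9 + (6*(1/2) + 4*(1/2)) = -9 + (3 + 2) = -9 + 5 = -4)
(q + 44)**2 = (-4 + 44)**2 = 40**2 = 1600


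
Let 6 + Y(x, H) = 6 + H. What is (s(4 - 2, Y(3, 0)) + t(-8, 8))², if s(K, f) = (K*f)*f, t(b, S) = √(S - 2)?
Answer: 6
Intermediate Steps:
Y(x, H) = H (Y(x, H) = -6 + (6 + H) = H)
t(b, S) = √(-2 + S)
s(K, f) = K*f²
(s(4 - 2, Y(3, 0)) + t(-8, 8))² = ((4 - 2)*0² + √(-2 + 8))² = (2*0 + √6)² = (0 + √6)² = (√6)² = 6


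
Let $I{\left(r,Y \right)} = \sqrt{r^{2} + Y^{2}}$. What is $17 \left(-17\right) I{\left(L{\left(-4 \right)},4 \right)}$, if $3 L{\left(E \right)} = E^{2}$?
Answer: $- \frac{5780}{3} \approx -1926.7$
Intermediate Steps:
$L{\left(E \right)} = \frac{E^{2}}{3}$
$I{\left(r,Y \right)} = \sqrt{Y^{2} + r^{2}}$
$17 \left(-17\right) I{\left(L{\left(-4 \right)},4 \right)} = 17 \left(-17\right) \sqrt{4^{2} + \left(\frac{\left(-4\right)^{2}}{3}\right)^{2}} = - 289 \sqrt{16 + \left(\frac{1}{3} \cdot 16\right)^{2}} = - 289 \sqrt{16 + \left(\frac{16}{3}\right)^{2}} = - 289 \sqrt{16 + \frac{256}{9}} = - 289 \sqrt{\frac{400}{9}} = \left(-289\right) \frac{20}{3} = - \frac{5780}{3}$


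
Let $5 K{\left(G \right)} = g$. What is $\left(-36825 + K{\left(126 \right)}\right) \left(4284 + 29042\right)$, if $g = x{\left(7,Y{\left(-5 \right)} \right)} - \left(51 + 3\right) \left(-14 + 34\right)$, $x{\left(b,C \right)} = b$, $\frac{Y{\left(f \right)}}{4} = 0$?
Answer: $- \frac{6171908548}{5} \approx -1.2344 \cdot 10^{9}$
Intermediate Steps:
$Y{\left(f \right)} = 0$ ($Y{\left(f \right)} = 4 \cdot 0 = 0$)
$g = -1073$ ($g = 7 - \left(51 + 3\right) \left(-14 + 34\right) = 7 - 54 \cdot 20 = 7 - 1080 = -1073$)
$K{\left(G \right)} = - \frac{1073}{5}$ ($K{\left(G \right)} = \frac{1}{5} \left(-1073\right) = - \frac{1073}{5}$)
$\left(-36825 + K{\left(126 \right)}\right) \left(4284 + 29042\right) = \left(-36825 - \frac{1073}{5}\right) \left(4284 + 29042\right) = \left(- \frac{185198}{5}\right) 33326 = - \frac{6171908548}{5}$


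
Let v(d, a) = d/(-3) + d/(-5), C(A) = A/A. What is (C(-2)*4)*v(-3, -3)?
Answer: 32/5 ≈ 6.4000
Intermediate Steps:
C(A) = 1
v(d, a) = -8*d/15 (v(d, a) = d*(-⅓) + d*(-⅕) = -d/3 - d/5 = -8*d/15)
(C(-2)*4)*v(-3, -3) = (1*4)*(-8/15*(-3)) = 4*(8/5) = 32/5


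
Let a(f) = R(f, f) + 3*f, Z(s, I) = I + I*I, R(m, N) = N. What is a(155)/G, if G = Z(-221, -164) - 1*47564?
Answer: -5/168 ≈ -0.029762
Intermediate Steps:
Z(s, I) = I + I²
G = -20832 (G = -164*(1 - 164) - 1*47564 = -164*(-163) - 47564 = 26732 - 47564 = -20832)
a(f) = 4*f (a(f) = f + 3*f = 4*f)
a(155)/G = (4*155)/(-20832) = 620*(-1/20832) = -5/168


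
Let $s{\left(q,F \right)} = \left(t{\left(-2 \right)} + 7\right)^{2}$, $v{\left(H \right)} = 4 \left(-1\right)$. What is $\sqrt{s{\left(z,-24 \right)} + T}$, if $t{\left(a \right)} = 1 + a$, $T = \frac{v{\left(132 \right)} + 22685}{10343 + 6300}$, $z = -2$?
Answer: $\frac{\sqrt{10349100047}}{16643} \approx 6.1125$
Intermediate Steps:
$v{\left(H \right)} = -4$
$T = \frac{22681}{16643}$ ($T = \frac{-4 + 22685}{10343 + 6300} = \frac{22681}{16643} \approx 1.3628$)
$s{\left(q,F \right)} = 36$ ($s{\left(q,F \right)} = \left(\left(1 - 2\right) + 7\right)^{2} = \left(-1 + 7\right)^{2} = 6^{2} = 36$)
$\sqrt{s{\left(z,-24 \right)} + T} = \sqrt{36 + \frac{22681}{16643}} = \sqrt{\frac{621829}{16643}} = \frac{\sqrt{10349100047}}{16643}$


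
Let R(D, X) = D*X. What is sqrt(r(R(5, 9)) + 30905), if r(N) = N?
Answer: 5*sqrt(1238) ≈ 175.93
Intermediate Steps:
sqrt(r(R(5, 9)) + 30905) = sqrt(5*9 + 30905) = sqrt(45 + 30905) = sqrt(30950) = 5*sqrt(1238)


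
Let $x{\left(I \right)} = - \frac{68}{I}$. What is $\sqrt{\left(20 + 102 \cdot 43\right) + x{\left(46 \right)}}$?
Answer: $\frac{6 \sqrt{64722}}{23} \approx 66.367$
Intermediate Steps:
$\sqrt{\left(20 + 102 \cdot 43\right) + x{\left(46 \right)}} = \sqrt{\left(20 + 102 \cdot 43\right) - \frac{68}{46}} = \sqrt{\left(20 + 4386\right) - \frac{34}{23}} = \sqrt{4406 - \frac{34}{23}} = \sqrt{\frac{101304}{23}} = \frac{6 \sqrt{64722}}{23}$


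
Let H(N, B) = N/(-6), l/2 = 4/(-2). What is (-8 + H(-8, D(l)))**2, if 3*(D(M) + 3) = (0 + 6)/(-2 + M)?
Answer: 400/9 ≈ 44.444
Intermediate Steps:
l = -4 (l = 2*(4/(-2)) = 2*(4*(-1/2)) = 2*(-2) = -4)
D(M) = -3 + 2/(-2 + M) (D(M) = -3 + ((0 + 6)/(-2 + M))/3 = -3 + (6/(-2 + M))/3 = -3 + 2/(-2 + M))
H(N, B) = -N/6 (H(N, B) = N*(-1/6) = -N/6)
(-8 + H(-8, D(l)))**2 = (-8 - 1/6*(-8))**2 = (-8 + 4/3)**2 = (-20/3)**2 = 400/9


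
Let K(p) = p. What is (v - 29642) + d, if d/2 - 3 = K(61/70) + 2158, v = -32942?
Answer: -2039109/35 ≈ -58260.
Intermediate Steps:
d = 151331/35 (d = 6 + 2*(61/70 + 2158) = 6 + 2*(151121/70) = 6 + 151121/35 = 151331/35 ≈ 4323.7)
(v - 29642) + d = (-32942 - 29642) + 151331/35 = -62584 + 151331/35 = -2039109/35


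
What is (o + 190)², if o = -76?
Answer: 12996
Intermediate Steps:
(o + 190)² = (-76 + 190)² = 114² = 12996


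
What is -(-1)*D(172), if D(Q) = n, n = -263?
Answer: -263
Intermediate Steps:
D(Q) = -263
-(-1)*D(172) = -(-1)*(-263) = -1*263 = -263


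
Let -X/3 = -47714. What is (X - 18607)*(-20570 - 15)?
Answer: -2563552975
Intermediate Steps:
X = 143142 (X = -3*(-47714) = 143142)
(X - 18607)*(-20570 - 15) = (143142 - 18607)*(-20570 - 15) = 124535*(-20585) = -2563552975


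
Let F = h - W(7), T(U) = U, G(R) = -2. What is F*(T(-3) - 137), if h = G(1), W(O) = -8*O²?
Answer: -54600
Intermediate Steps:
h = -2
F = 390 (F = -2 - (-8)*7² = -2 - (-8)*49 = -2 - 1*(-392) = -2 + 392 = 390)
F*(T(-3) - 137) = 390*(-3 - 137) = 390*(-140) = -54600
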